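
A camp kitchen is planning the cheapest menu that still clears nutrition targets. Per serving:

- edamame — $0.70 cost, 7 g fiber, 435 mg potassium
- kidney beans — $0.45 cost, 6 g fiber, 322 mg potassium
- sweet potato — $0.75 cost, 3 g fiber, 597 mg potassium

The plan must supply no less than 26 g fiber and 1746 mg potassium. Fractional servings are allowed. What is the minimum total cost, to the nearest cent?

With two linear requirements the optimum uses one or two foods; enumerate the corners.
edamame only: max(26/7, 1746/435) = 4.014 servings → $2.81.
kidney beans only: max(26/6, 1746/322) = 5.422 servings → $2.44.
sweet potato only: max(26/3, 1746/597) = 8.667 servings → $6.50.
edamame + kidney beans: intersection lies outside the first quadrant.
edamame + sweet potato with both tight: 3.578 servings and 0.3173 servings → $2.74.
kidney beans + sweet potato with both tight: 3.931 servings and 0.8043 servings → $2.37.
Cheapest feasible corner: $2.37.

$2.37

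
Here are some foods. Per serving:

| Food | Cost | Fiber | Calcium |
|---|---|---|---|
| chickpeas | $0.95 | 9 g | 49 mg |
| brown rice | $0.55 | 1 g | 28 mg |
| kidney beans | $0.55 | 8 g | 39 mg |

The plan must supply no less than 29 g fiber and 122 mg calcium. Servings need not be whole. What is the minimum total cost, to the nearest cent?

$1.99

chickpeas only: max(29/9, 122/49) = 3.222 servings → $3.06.
brown rice only: max(29/1, 122/28) = 29 servings → $15.95.
kidney beans only: max(29/8, 122/39) = 3.625 servings → $1.99.
chickpeas + brown rice: the both-tight solution has a negative serving — not a feasible corner.
chickpeas + kidney beans: the both-tight solution has a negative serving — not a feasible corner.
brown rice + kidney beans: intersection lies outside the first quadrant.
The minimum over all feasible corners is $1.99.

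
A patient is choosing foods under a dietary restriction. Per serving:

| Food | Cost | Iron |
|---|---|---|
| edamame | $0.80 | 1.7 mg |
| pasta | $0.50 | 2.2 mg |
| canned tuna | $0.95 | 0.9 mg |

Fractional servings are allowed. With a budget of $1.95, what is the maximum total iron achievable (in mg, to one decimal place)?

8.6 mg

Iron per dollar: pasta 4.4, edamame 2.125, canned tuna 0.9474.
With no serving limits, spend the whole cost allowance on pasta: $1.95 / $0.50 × 2.2 mg = 8.6 mg.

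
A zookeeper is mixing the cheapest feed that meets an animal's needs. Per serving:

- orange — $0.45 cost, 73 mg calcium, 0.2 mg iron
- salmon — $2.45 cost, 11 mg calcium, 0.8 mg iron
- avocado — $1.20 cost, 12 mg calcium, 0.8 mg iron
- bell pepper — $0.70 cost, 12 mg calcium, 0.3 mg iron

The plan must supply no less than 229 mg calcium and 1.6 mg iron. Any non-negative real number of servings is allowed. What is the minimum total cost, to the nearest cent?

$2.84

Minimising a linear cost over {calcium ≥ 229, iron ≥ 1.6, servings ≥ 0} — the optimum is at a vertex, using one or two foods.
orange only: max(229/73, 1.6/0.2) = 8 servings → $3.60.
salmon only: max(229/11, 1.6/0.8) = 20.82 servings → $51.00.
avocado only: max(229/12, 1.6/0.8) = 19.08 servings → $22.90.
bell pepper only: max(229/12, 1.6/0.3) = 19.08 servings → $13.36.
orange + salmon with both tight: 2.947 servings and 1.263 servings → $4.42.
orange + avocado with both tight: 2.929 servings and 1.268 servings → $2.84.
orange + bell pepper with both tight: 2.538 servings and 3.641 servings → $3.69.
salmon + avocado: the both-tight solution has a negative serving — not a feasible corner.
salmon + bell pepper: the both-tight solution has a negative serving — not a feasible corner.
avocado + bell pepper with both targets exact would need a negative amount; discard.
The minimum over all feasible corners is $2.84.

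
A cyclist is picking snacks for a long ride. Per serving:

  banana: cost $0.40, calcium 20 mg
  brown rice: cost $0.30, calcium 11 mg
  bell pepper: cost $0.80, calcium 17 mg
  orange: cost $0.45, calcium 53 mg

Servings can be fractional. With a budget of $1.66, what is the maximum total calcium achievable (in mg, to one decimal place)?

Calcium per dollar: orange 117.8, banana 50, brown rice 36.67, bell pepper 21.25.
With no serving limits, spend the whole cost allowance on orange: $1.66 / $0.45 × 53 mg = 195.5 mg.

195.5 mg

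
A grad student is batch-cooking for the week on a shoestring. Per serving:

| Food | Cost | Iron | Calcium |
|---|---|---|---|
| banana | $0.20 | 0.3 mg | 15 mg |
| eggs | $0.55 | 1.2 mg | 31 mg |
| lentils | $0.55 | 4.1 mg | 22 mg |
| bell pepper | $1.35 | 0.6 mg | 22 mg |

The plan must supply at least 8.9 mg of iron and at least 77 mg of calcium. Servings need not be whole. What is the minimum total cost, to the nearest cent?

For a min-cost LP with two ≥-constraints, a basic feasible solution has at most two positive variables.
banana only: max(8.9/0.3, 77/15) = 29.67 servings → $5.93.
eggs only: max(8.9/1.2, 77/31) = 7.417 servings → $4.08.
lentils only: max(8.9/4.1, 77/22) = 3.5 servings → $1.93.
bell pepper only: max(8.9/0.6, 77/22) = 14.83 servings → $20.02.
banana + eggs with both targets exact would need a negative amount; discard.
banana + lentils with both tight: 2.184 servings and 2.011 servings → $1.54.
banana + bell pepper: the both-tight solution has a negative serving — not a feasible corner.
eggs + lentils with both tight: 1.191 servings and 1.822 servings → $1.66.
eggs + bell pepper with both targets exact would need a negative amount; discard.
lentils + bell pepper with both tight: 1.943 servings and 1.557 servings → $3.17.
The minimum over all feasible corners is $1.54.

$1.54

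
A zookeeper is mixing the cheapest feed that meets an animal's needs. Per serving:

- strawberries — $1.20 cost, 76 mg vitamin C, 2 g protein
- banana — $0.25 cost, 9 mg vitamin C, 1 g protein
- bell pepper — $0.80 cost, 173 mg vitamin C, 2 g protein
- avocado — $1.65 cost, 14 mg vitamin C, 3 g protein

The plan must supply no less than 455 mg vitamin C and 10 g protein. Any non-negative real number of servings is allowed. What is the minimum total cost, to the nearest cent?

$3.21

Minimising a linear cost over {vitamin C ≥ 455, protein ≥ 10, servings ≥ 0} — the optimum is at a vertex, using one or two foods.
strawberries only: max(455/76, 10/2) = 5.987 servings → $7.18.
banana only: max(455/9, 10/1) = 50.56 servings → $12.64.
bell pepper only: max(455/173, 10/2) = 5 servings → $4.00.
avocado only: max(455/14, 10/3) = 32.5 servings → $53.62.
strawberries + banana with both targets exact would need a negative amount; discard.
strawberries + bell pepper with both tight: 4.227 servings and 0.7732 servings → $5.69.
strawberries + avocado: the both-tight solution has a negative serving — not a feasible corner.
banana + bell pepper with both tight: 5.29 servings and 2.355 servings → $3.21.
banana + avocado: intersection lies outside the first quadrant.
bell pepper + avocado with both tight: 2.495 servings and 1.67 servings → $4.75.
So the least-cost plan costs $3.21.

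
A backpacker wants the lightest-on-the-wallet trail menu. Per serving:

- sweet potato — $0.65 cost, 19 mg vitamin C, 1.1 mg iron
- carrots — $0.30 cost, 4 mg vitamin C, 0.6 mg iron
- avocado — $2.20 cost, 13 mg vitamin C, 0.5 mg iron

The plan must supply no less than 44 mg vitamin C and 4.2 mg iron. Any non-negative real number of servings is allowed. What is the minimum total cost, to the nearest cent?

sweet potato only: max(44/19, 4.2/1.1) = 3.818 servings → $2.48.
carrots only: max(44/4, 4.2/0.6) = 11 servings → $3.30.
avocado only: max(44/13, 4.2/0.5) = 8.4 servings → $18.48.
sweet potato + carrots with both tight: 1.371 servings and 4.486 servings → $2.24.
sweet potato + avocado with both targets exact would need a negative amount; discard.
carrots + avocado with both tight: 5.621 servings and 1.655 servings → $5.33.
So the least-cost plan costs $2.24.

$2.24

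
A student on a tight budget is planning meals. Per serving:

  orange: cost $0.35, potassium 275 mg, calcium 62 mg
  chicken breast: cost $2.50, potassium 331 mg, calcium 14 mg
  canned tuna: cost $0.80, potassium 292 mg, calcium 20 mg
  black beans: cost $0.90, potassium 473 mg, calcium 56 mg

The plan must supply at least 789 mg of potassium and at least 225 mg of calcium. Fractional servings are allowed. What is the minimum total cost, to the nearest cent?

$1.27

The cheapest plan sits at a corner of the feasible region — with two constraints it uses at most two foods.
orange only: max(789/275, 225/62) = 3.629 servings → $1.27.
chicken breast only: max(789/331, 225/14) = 16.07 servings → $40.18.
canned tuna only: max(789/292, 225/20) = 11.25 servings → $9.00.
black beans only: max(789/473, 225/56) = 4.018 servings → $3.62.
orange + chicken breast: intersection lies outside the first quadrant.
orange + canned tuna: intersection lies outside the first quadrant.
orange + black beans with both targets exact would need a negative amount; discard.
chicken breast + canned tuna: intersection lies outside the first quadrant.
chicken breast + black beans: the both-tight solution has a negative serving — not a feasible corner.
canned tuna + black beans: intersection lies outside the first quadrant.
The minimum over all feasible corners is $1.27.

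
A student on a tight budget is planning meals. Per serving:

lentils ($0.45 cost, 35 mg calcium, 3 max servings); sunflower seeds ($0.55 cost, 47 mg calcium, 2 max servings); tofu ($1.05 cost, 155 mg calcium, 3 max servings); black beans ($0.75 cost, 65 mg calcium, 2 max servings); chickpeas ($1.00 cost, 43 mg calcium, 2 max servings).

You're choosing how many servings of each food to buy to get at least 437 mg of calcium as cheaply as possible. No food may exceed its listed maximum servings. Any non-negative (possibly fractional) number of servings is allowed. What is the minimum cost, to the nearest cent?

Cost per mg of calcium: tofu $0.0068, black beans $0.0115, sunflower seeds $0.0117, lentils $0.0129, chickpeas $0.0233.
Take 2.819 servings of tofu: +437.0 mg calcium for $2.96 (total $2.96, still need 0.0 mg).
Filling from the cheapest source first is optimal under one linear minimum: $2.96.

$2.96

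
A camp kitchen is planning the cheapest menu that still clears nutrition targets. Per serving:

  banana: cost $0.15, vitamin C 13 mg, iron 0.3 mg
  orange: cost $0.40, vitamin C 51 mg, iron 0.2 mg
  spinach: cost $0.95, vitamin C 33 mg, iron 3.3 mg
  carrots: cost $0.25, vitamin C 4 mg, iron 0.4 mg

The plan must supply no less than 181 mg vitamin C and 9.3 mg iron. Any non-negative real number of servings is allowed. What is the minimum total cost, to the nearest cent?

$3.24

Check every corner: each single food scaled to meet both minima, and each pair solved so both constraints bind.
banana only: max(181/13, 9.3/0.3) = 31 servings → $4.65.
orange only: max(181/51, 9.3/0.2) = 46.5 servings → $18.60.
spinach only: max(181/33, 9.3/3.3) = 5.485 servings → $5.21.
carrots only: max(181/4, 9.3/0.4) = 45.25 servings → $11.31.
banana + orange with both targets exact would need a negative amount; discard.
banana + spinach with both tight: 8.8 servings and 2.018 servings → $3.24.
banana + carrots with both tight: 8.8 servings and 16.65 servings → $5.48.
orange + spinach with both tight: 1.796 servings and 2.709 servings → $3.29.
orange + carrots with both tight: 1.796 servings and 22.35 servings → $6.31.
spinach + carrots (both tight): parallel constraints — no distinct corner.
Cheapest feasible corner: $3.24.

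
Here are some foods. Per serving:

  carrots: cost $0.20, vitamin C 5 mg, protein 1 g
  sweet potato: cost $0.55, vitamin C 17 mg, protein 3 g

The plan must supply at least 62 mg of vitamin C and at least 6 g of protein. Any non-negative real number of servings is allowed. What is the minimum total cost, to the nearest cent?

An LP optimum is at a vertex; with two nutrient constraints at most two foods are used. Check each candidate.
carrots only: max(62/5, 6/1) = 12.4 servings → $2.48.
sweet potato only: max(62/17, 6/3) = 3.647 servings → $2.01.
carrots + sweet potato: the both-tight solution has a negative serving — not a feasible corner.
So the least-cost plan costs $2.01.

$2.01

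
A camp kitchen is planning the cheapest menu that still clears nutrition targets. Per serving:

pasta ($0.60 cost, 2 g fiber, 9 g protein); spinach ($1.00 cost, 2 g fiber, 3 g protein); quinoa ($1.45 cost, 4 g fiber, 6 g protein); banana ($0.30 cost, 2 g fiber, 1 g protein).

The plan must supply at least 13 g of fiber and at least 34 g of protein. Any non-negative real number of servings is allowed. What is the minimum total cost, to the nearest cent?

$2.98

Two binding constraints pin down two serving amounts, so the optimal mix uses at most two foods. The candidates are each food alone (scaled to the tighter of fiber/protein) and each pair with both constraints tight.
pasta only: max(13/2, 34/9) = 6.5 servings → $3.90.
spinach only: max(13/2, 34/3) = 11.33 servings → $11.33.
quinoa only: max(13/4, 34/6) = 5.667 servings → $8.22.
banana only: max(13/2, 34/1) = 34 servings → $10.20.
pasta + spinach with both tight: 2.417 servings and 4.083 servings → $5.53.
pasta + quinoa with both tight: 2.417 servings and 2.042 servings → $4.41.
pasta + banana with both tight: 3.438 servings and 3.062 servings → $2.98.
spinach + quinoa (both tight): parallel constraints — no distinct corner.
spinach + banana: intersection lies outside the first quadrant.
quinoa + banana: the both-tight solution has a negative serving — not a feasible corner.
The minimum over all feasible corners is $2.98.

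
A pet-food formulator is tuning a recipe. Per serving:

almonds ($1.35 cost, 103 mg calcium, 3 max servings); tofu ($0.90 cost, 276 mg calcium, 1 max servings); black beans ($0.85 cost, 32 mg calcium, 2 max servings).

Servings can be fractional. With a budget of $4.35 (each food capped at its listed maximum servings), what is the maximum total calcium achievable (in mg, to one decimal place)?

539.2 mg

Calcium per dollar: tofu 306.7, almonds 76.3, black beans 37.65.
Take 1 serving of tofu: spends $0.90, +276.0 mg calcium (running total 276.0 mg).
Take 2.556 servings of almonds: spends $3.45, +263.2 mg calcium (running total 539.2 mg).
Filling greedily by calcium-per-dollar is optimal for one linear limit, giving 539.2 mg.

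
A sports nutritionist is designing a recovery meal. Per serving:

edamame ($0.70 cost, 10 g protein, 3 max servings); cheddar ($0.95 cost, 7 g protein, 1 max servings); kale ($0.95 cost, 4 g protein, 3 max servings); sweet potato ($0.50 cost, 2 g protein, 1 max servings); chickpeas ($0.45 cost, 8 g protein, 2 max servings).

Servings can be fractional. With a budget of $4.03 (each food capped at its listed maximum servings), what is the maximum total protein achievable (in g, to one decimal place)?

Protein per dollar: chickpeas 17.78, edamame 14.29, cheddar 7.368, kale 4.211, sweet potato 4.
Take 2 servings of chickpeas: spends $0.90, +16.0 g protein (running total 16.0 g).
Take 3 servings of edamame: spends $2.10, +30.0 g protein (running total 46.0 g).
Take 1 serving of cheddar: spends $0.95, +7.0 g protein (running total 53.0 g).
Take 0.08421 servings of kale: spends $0.08, +0.3 g protein (running total 53.3 g).
Filling greedily by protein-per-dollar is optimal for one linear limit, giving 53.3 g.

53.3 g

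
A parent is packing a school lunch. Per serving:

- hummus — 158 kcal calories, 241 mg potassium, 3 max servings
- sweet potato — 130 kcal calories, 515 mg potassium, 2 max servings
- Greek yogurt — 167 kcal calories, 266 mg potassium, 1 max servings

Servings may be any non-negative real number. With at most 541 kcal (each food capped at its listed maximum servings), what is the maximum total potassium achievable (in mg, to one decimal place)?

1469.9 mg

Potassium per kcal: sweet potato 3.962, Greek yogurt 1.593, hummus 1.525.
Take 2 servings of sweet potato: uses 260 kcal, +1030.0 mg potassium (running total 1030.0 mg).
Take 1 serving of Greek yogurt: uses 167 kcal, +266.0 mg potassium (running total 1296.0 mg).
Take 0.7215 servings of hummus: uses 114 kcal, +173.9 mg potassium (running total 1469.9 mg).
Greedy by best ratio exhausts the calories allowance optimally: 1469.9 mg.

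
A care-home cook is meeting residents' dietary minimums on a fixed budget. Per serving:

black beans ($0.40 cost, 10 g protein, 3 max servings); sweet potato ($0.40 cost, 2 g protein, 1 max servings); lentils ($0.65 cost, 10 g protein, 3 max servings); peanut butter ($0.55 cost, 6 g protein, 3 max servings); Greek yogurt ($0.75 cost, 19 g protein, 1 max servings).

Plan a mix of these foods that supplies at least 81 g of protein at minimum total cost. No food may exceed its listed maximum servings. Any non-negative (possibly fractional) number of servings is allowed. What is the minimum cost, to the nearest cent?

$4.08

Cost per g of protein: Greek yogurt $0.0395, black beans $0.0400, lentils $0.0650, peanut butter $0.0917, sweet potato $0.2000.
Take 1 serving of Greek yogurt: +19.0 g protein for $0.75 (total $0.75, still need 62.0 g).
Take 3 servings of black beans: +30.0 g protein for $1.20 (total $1.95, still need 32.0 g).
Take 3 servings of lentils: +30.0 g protein for $1.95 (total $3.90, still need 2.0 g).
Take 0.3333 servings of peanut butter: +2.0 g protein for $0.18 (total $4.08, still need 0.0 g).
Filling from the cheapest source first is optimal under one linear minimum: $4.08.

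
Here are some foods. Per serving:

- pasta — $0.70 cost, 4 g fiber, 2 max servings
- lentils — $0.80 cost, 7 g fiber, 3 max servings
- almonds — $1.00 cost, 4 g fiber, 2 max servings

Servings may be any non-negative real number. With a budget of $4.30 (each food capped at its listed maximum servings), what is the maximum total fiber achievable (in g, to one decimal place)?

Fiber per dollar: lentils 8.75, pasta 5.714, almonds 4.
Take 3 servings of lentils: spends $2.40, +21.0 g fiber (running total 21.0 g).
Take 2 servings of pasta: spends $1.40, +8.0 g fiber (running total 29.0 g).
Take 0.5 servings of almonds: spends $0.50, +2.0 g fiber (running total 31.0 g).
Filling greedily by fiber-per-dollar is optimal for one linear limit, giving 31.0 g.

31.0 g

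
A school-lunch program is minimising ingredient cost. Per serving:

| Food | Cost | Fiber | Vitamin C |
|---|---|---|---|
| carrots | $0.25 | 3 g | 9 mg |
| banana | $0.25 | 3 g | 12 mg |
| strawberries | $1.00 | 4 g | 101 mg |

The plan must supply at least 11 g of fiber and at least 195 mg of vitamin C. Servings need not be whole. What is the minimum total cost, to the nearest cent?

$2.10

An LP optimum is at a vertex; with two nutrient constraints at most two foods are used. Check each candidate.
carrots only: max(11/3, 195/9) = 21.67 servings → $5.42.
banana only: max(11/3, 195/12) = 16.25 servings → $4.06.
strawberries only: max(11/4, 195/101) = 2.75 servings → $2.75.
carrots + banana: intersection lies outside the first quadrant.
carrots + strawberries with both tight: 1.24 servings and 1.82 servings → $2.13.
banana + strawberries with both tight: 1.298 servings and 1.776 servings → $2.10.
The minimum over all feasible corners is $2.10.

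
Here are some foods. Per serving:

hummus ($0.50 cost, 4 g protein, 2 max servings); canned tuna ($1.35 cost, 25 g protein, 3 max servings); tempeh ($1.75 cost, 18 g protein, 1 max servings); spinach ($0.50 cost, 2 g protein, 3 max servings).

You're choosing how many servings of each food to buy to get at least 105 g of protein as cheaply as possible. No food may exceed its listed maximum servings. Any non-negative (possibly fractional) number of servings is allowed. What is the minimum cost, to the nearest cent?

$7.80

Cost per g of protein: canned tuna $0.0540, tempeh $0.0972, hummus $0.1250, spinach $0.2500.
Take 3 servings of canned tuna: +75.0 g protein for $4.05 (total $4.05, still need 30.0 g).
Take 1 serving of tempeh: +18.0 g protein for $1.75 (total $5.80, still need 12.0 g).
Take 2 servings of hummus: +8.0 g protein for $1.00 (total $6.80, still need 4.0 g).
Take 2 servings of spinach: +4.0 g protein for $1.00 (total $7.80, still need 0.0 g).
Greedy by cheapest-per-g is optimal for a single linear constraint, so the minimum cost is $7.80.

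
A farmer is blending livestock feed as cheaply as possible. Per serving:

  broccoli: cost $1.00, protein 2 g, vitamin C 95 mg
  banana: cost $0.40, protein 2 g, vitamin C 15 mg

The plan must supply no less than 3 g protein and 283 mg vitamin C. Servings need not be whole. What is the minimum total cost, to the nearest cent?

A basic optimal solution has at most two foods positive. Try each food alone and each pair with both targets met exactly.
broccoli only: max(3/2, 283/95) = 2.979 servings → $2.98.
banana only: max(3/2, 283/15) = 18.87 servings → $7.55.
broccoli + banana: the both-tight solution has a negative serving — not a feasible corner.
The minimum over all feasible corners is $2.98.

$2.98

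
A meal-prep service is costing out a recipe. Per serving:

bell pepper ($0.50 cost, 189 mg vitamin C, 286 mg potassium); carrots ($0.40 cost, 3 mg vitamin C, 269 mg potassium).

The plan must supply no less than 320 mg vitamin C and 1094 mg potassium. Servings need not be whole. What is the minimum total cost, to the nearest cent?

$1.75

This is a tiny linear program; its minimum lies at a vertex of the feasible set. List the vertices and price them.
bell pepper only: max(320/189, 1094/286) = 3.825 servings → $1.91.
carrots only: max(320/3, 1094/269) = 106.7 servings → $42.67.
bell pepper + carrots with both tight: 1.657 servings and 2.306 servings → $1.75.
Cheapest feasible corner: $1.75.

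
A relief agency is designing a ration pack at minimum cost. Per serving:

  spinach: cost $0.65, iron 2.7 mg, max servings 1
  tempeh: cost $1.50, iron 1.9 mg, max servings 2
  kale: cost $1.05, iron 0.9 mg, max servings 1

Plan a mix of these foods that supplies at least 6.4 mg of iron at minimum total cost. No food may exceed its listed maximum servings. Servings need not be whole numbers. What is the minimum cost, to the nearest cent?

Cost per mg of iron: spinach $0.2407, tempeh $0.7895, kale $1.1667.
Take 1 serving of spinach: +2.7 mg iron for $0.65 (total $0.65, still need 3.7 mg).
Take 1.947 servings of tempeh: +3.7 mg iron for $2.92 (total $3.57, still need 0.0 mg).
Greedy by cheapest-per-mg is optimal for a single linear constraint, so the minimum cost is $3.57.

$3.57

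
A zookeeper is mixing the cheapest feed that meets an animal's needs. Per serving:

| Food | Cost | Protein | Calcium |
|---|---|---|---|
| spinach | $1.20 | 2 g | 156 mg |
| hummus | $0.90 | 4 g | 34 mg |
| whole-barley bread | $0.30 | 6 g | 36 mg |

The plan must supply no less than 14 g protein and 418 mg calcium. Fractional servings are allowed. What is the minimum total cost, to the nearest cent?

$3.25

Check every corner: each single food scaled to meet both minima, and each pair solved so both constraints bind.
spinach only: max(14/2, 418/156) = 7 servings → $8.40.
hummus only: max(14/4, 418/34) = 12.29 servings → $11.06.
whole-barley bread only: max(14/6, 418/36) = 11.61 servings → $3.48.
spinach + hummus with both tight: 2.151 servings and 2.424 servings → $4.76.
spinach + whole-barley bread with both tight: 2.319 servings and 1.56 servings → $3.25.
hummus + whole-barley bread: intersection lies outside the first quadrant.
So the least-cost plan costs $3.25.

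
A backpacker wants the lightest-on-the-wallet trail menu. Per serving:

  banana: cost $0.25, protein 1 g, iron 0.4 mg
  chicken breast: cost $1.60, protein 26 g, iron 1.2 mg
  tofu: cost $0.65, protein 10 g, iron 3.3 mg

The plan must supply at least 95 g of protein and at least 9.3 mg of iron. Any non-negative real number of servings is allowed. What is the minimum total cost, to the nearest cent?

$5.91

Check every corner: each single food scaled to meet both minima, and each pair solved so both constraints bind.
banana only: max(95/1, 9.3/0.4) = 95 servings → $23.75.
chicken breast only: max(95/26, 9.3/1.2) = 7.75 servings → $12.40.
tofu only: max(95/10, 9.3/3.3) = 9.5 servings → $6.17.
banana + chicken breast with both tight: 13.89 servings and 3.12 servings → $8.46.
banana + tofu with both targets exact would need a negative amount; discard.
chicken breast + tofu with both tight: 2.988 servings and 1.732 servings → $5.91.
So the least-cost plan costs $5.91.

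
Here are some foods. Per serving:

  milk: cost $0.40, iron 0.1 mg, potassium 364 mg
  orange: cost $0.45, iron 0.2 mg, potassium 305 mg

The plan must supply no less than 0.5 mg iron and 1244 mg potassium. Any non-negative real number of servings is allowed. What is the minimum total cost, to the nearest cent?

For a min-cost LP with two ≥-constraints, a basic feasible solution has at most two positive variables.
milk only: max(0.5/0.1, 1244/364) = 5 servings → $2.00.
orange only: max(0.5/0.2, 1244/305) = 4.079 servings → $1.84.
milk + orange with both tight: 2.277 servings and 1.362 servings → $1.52.
So the least-cost plan costs $1.52.

$1.52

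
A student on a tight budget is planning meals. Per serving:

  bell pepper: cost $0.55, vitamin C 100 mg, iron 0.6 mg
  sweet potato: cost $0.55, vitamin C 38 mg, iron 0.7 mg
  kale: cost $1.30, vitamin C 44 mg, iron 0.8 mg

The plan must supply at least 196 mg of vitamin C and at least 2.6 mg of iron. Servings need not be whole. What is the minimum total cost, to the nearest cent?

$2.11

bell pepper only: max(196/100, 2.6/0.6) = 4.333 servings → $2.38.
sweet potato only: max(196/38, 2.6/0.7) = 5.158 servings → $2.84.
kale only: max(196/44, 2.6/0.8) = 4.455 servings → $5.79.
bell pepper + sweet potato with both tight: 0.8136 servings and 3.017 servings → $2.11.
bell pepper + kale with both tight: 0.791 servings and 2.657 servings → $3.89.
sweet potato + kale: the both-tight solution has a negative serving — not a feasible corner.
Cheapest feasible corner: $2.11.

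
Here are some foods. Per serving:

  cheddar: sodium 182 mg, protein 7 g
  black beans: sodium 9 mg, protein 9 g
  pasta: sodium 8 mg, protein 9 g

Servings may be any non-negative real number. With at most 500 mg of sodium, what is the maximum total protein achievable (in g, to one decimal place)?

Protein per mg sodium: pasta 1.125, black beans 1, cheddar 0.03846.
With no serving limits, spend the whole sodium allowance on pasta: 500 mg / 8 mg × 9 g = 562.5 g.

562.5 g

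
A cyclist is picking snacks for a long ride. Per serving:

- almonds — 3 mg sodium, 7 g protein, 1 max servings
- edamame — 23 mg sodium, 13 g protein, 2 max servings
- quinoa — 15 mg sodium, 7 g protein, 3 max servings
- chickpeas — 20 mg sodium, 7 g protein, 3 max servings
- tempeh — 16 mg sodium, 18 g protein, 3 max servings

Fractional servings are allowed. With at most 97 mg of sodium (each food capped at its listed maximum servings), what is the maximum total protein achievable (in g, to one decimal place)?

87.0 g

Protein per mg sodium: almonds 2.333, tempeh 1.125, edamame 0.5652, quinoa 0.4667, chickpeas 0.35.
Take 1 serving of almonds: uses 3 mg sodium, +7.0 g protein (running total 7.0 g).
Take 3 servings of tempeh: uses 48 mg sodium, +54.0 g protein (running total 61.0 g).
Take 2 servings of edamame: uses 46 mg sodium, +26.0 g protein (running total 87.0 g).
Filling greedily by protein-per-mg sodium is optimal for one linear limit, giving 87.0 g.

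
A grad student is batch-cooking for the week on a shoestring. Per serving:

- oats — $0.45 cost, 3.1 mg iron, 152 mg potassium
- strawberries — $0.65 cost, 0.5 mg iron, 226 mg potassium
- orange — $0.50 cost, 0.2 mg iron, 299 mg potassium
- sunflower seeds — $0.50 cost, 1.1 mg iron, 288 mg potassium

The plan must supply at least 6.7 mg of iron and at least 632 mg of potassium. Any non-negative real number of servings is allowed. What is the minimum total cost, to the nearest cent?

$1.41

The cheapest plan sits at a corner of the feasible region — with two constraints it uses at most two foods.
oats only: max(6.7/3.1, 632/152) = 4.158 servings → $1.87.
strawberries only: max(6.7/0.5, 632/226) = 13.4 servings → $8.71.
orange only: max(6.7/0.2, 632/299) = 33.5 servings → $16.75.
sunflower seeds only: max(6.7/1.1, 632/288) = 6.091 servings → $3.05.
oats + strawberries with both tight: 1.918 servings and 1.506 servings → $1.84.
oats + orange with both tight: 2.094 servings and 1.049 servings → $1.47.
oats + sunflower seeds with both tight: 1.701 servings and 1.297 servings → $1.41.
strawberries + orange with both targets exact would need a negative amount; discard.
strawberries + sunflower seeds with both targets exact would need a negative amount; discard.
orange + sunflower seeds: intersection lies outside the first quadrant.
Cheapest feasible corner: $1.41.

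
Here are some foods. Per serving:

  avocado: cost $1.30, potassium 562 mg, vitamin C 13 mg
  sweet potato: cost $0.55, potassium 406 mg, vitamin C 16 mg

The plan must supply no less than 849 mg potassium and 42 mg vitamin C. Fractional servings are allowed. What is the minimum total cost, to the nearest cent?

$1.44

This is a tiny linear program; its minimum lies at a vertex of the feasible set. List the vertices and price them.
avocado only: max(849/562, 42/13) = 3.231 servings → $4.20.
sweet potato only: max(849/406, 42/16) = 2.625 servings → $1.44.
avocado + sweet potato: the both-tight solution has a negative serving — not a feasible corner.
Cheapest feasible corner: $1.44.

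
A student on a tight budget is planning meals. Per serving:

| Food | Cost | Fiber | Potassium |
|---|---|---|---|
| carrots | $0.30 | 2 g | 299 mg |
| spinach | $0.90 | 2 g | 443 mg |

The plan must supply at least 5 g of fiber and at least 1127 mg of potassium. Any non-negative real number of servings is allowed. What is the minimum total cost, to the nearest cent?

For a min-cost LP with two ≥-constraints, a basic feasible solution has at most two positive variables.
carrots only: max(5/2, 1127/299) = 3.769 servings → $1.13.
spinach only: max(5/2, 1127/443) = 2.544 servings → $2.29.
carrots + spinach with both targets exact would need a negative amount; discard.
Cheapest feasible corner: $1.13.

$1.13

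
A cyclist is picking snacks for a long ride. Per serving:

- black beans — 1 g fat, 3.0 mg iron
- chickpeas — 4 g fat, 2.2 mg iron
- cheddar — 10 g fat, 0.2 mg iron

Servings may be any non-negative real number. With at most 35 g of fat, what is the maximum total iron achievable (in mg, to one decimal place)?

Iron per g fat: black beans 3, chickpeas 0.55, cheddar 0.02.
With no serving limits, spend the whole fat allowance on black beans: 35 g / 1 g × 3.0 mg = 105.0 mg.

105.0 mg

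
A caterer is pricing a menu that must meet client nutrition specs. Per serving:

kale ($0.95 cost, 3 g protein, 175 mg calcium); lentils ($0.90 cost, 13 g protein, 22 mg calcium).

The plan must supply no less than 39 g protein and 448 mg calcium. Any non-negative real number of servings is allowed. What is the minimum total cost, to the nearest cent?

At the optimum either one food covers both requirements or two foods hit both targets exactly; no other combination can be cheaper.
kale only: max(39/3, 448/175) = 13 servings → $12.35.
lentils only: max(39/13, 448/22) = 20.36 servings → $18.33.
kale + lentils with both tight: 2.248 servings and 2.481 servings → $4.37.
The minimum over all feasible corners is $4.37.

$4.37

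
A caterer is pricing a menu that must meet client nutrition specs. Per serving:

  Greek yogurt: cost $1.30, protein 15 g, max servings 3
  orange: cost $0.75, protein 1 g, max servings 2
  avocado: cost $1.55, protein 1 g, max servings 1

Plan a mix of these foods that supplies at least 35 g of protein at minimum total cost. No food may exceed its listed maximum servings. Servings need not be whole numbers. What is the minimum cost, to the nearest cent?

$3.03

Cost per g of protein: Greek yogurt $0.0867, orange $0.7500, avocado $1.5500.
Take 2.333 servings of Greek yogurt: +35.0 g protein for $3.03 (total $3.03, still need 0.0 g).
Filling from the cheapest source first is optimal under one linear minimum: $3.03.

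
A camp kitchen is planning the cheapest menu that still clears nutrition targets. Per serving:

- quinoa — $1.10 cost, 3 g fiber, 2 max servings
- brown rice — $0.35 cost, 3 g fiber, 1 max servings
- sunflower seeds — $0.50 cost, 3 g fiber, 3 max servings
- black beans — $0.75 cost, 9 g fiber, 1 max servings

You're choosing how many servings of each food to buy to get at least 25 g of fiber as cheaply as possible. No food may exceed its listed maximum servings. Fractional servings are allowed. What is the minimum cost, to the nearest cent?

Cost per g of fiber: black beans $0.0833, brown rice $0.1167, sunflower seeds $0.1667, quinoa $0.3667.
Take 1 serving of black beans: +9.0 g fiber for $0.75 (total $0.75, still need 16.0 g).
Take 1 serving of brown rice: +3.0 g fiber for $0.35 (total $1.10, still need 13.0 g).
Take 3 servings of sunflower seeds: +9.0 g fiber for $1.50 (total $2.60, still need 4.0 g).
Take 1.333 servings of quinoa: +4.0 g fiber for $1.47 (total $4.07, still need 0.0 g).
Greedy by cheapest-per-g is optimal for a single linear constraint, so the minimum cost is $4.07.

$4.07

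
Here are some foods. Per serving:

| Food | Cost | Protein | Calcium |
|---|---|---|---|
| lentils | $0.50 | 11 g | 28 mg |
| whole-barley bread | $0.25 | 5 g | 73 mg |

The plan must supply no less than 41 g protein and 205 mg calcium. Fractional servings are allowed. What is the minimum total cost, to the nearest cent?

$1.90

The cheapest plan sits at a corner of the feasible region — with two constraints it uses at most two foods.
lentils only: max(41/11, 205/28) = 7.321 servings → $3.66.
whole-barley bread only: max(41/5, 205/73) = 8.2 servings → $2.05.
lentils + whole-barley bread with both tight: 2.968 servings and 1.67 servings → $1.90.
The minimum over all feasible corners is $1.90.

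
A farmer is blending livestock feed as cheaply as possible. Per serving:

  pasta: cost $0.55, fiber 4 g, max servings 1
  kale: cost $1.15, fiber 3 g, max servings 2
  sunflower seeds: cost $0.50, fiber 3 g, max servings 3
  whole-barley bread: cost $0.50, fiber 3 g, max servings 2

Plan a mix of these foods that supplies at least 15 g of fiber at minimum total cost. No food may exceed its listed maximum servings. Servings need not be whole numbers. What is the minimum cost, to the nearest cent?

Cost per g of fiber: pasta $0.1375, sunflower seeds $0.1667, whole-barley bread $0.1667, kale $0.3833.
Take 1 serving of pasta: +4.0 g fiber for $0.55 (total $0.55, still need 11.0 g).
Take 3 servings of sunflower seeds: +9.0 g fiber for $1.50 (total $2.05, still need 2.0 g).
Take 0.6667 servings of whole-barley bread: +2.0 g fiber for $0.33 (total $2.38, still need 0.0 g).
Filling from the cheapest source first is optimal under one linear minimum: $2.38.

$2.38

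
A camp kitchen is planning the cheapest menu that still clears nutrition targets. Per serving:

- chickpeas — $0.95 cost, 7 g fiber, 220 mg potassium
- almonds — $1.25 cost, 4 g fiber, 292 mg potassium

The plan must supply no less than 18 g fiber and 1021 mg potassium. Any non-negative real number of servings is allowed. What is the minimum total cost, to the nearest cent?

chickpeas only: max(18/7, 1021/220) = 4.641 servings → $4.41.
almonds only: max(18/4, 1021/292) = 4.5 servings → $5.62.
chickpeas + almonds with both tight: 1.007 servings and 2.738 servings → $4.38.
Cheapest feasible corner: $4.38.

$4.38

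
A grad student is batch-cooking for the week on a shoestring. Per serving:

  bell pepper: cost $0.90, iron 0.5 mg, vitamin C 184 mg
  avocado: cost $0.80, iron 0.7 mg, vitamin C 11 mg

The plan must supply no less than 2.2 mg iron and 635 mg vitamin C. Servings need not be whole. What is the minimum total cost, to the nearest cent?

An LP optimum is at a vertex; with two nutrient constraints at most two foods are used. Check each candidate.
bell pepper only: max(2.2/0.5, 635/184) = 4.4 servings → $3.96.
avocado only: max(2.2/0.7, 635/11) = 57.73 servings → $46.18.
bell pepper + avocado with both tight: 3.409 servings and 0.708 servings → $3.63.
Cheapest feasible corner: $3.63.

$3.63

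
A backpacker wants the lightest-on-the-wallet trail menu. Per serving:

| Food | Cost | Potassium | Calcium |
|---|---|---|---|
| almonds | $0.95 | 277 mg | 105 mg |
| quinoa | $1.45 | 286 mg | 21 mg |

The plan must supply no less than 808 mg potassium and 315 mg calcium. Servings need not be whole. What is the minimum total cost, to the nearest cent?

At the optimum either one food covers both requirements or two foods hit both targets exactly; no other combination can be cheaper.
almonds only: max(808/277, 315/105) = 3 servings → $2.85.
quinoa only: max(808/286, 315/21) = 15 servings → $21.75.
almonds + quinoa with both targets exact would need a negative amount; discard.
So the least-cost plan costs $2.85.

$2.85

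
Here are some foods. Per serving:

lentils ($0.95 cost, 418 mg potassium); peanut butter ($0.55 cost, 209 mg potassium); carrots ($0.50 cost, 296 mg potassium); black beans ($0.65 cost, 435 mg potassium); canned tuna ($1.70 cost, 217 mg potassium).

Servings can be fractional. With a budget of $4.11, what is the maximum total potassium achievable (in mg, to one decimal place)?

2750.5 mg

Potassium per dollar: black beans 669.2, carrots 592, lentils 440, peanut butter 380, canned tuna 127.6.
With no serving limits, spend the whole cost allowance on black beans: $4.11 / $0.65 × 435 mg = 2750.5 mg.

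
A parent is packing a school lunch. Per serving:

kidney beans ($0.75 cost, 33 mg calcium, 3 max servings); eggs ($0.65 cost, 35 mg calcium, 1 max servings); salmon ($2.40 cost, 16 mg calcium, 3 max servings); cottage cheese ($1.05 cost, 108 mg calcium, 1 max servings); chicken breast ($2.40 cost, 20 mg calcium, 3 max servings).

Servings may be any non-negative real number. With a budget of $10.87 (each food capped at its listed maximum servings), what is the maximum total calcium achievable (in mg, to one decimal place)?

299.7 mg

Calcium per dollar: cottage cheese 102.9, eggs 53.85, kidney beans 44, chicken breast 8.333, salmon 6.667.
Take 1 serving of cottage cheese: spends $1.05, +108.0 mg calcium (running total 108.0 mg).
Take 1 serving of eggs: spends $0.65, +35.0 mg calcium (running total 143.0 mg).
Take 3 servings of kidney beans: spends $2.25, +99.0 mg calcium (running total 242.0 mg).
Take 2.883 servings of chicken breast: spends $6.92, +57.7 mg calcium (running total 299.7 mg).
Filling greedily by calcium-per-dollar is optimal for one linear limit, giving 299.7 mg.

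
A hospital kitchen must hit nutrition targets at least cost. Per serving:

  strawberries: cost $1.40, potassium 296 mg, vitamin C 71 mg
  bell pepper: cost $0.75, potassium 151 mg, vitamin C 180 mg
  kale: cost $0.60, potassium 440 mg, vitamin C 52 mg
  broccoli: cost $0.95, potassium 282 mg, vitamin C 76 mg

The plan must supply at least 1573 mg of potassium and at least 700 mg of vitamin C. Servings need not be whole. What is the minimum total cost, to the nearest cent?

$3.87

At the optimum either one food covers both requirements or two foods hit both targets exactly; no other combination can be cheaper.
strawberries only: max(1573/296, 700/71) = 9.859 servings → $13.80.
bell pepper only: max(1573/151, 700/180) = 10.42 servings → $7.81.
kale only: max(1573/440, 700/52) = 13.46 servings → $8.08.
broccoli only: max(1573/282, 700/76) = 9.211 servings → $8.75.
strawberries + bell pepper with both tight: 4.169 servings and 2.244 servings → $7.52.
strawberries + kale with both targets exact would need a negative amount; discard.
strawberries + broccoli: the both-tight solution has a negative serving — not a feasible corner.
bell pepper + kale with both tight: 3.17 servings and 2.487 servings → $3.87.
bell pepper + broccoli with both tight: 1.982 servings and 4.517 servings → $5.78.
kale + broccoli: intersection lies outside the first quadrant.
So the least-cost plan costs $3.87.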